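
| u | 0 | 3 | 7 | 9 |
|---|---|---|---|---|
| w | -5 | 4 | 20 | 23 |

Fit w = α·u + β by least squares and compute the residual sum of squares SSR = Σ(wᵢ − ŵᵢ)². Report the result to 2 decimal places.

SSR = 7.15

Normal-equation sums: Σu·u = 139, Σu = 19, Σ1 = 4.
For Aᵀw: Σu·w = 359, Σw = 42.
AᵀA·[α, β]ᵀ = Aᵀw becomes [[139, 19]; [19, 4]]·[α, β]ᵀ = [359, 42]ᵀ.
Δ = 139·4 − 19² = 195.
α = (359·4 − 19·42)/195 = 638/195; β = (139·42 − 19·359)/195 = -983/195.
Residuals: 8/195, -151/195, 139/65, -274/195; SSR = 1394/195.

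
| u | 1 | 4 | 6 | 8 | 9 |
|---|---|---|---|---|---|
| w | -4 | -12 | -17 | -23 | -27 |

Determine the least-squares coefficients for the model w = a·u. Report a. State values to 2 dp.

Setting ∂/∂a … = 0 gives: 198·a = -581.
a = (-581)/198 = -2.93434.

a = -2.93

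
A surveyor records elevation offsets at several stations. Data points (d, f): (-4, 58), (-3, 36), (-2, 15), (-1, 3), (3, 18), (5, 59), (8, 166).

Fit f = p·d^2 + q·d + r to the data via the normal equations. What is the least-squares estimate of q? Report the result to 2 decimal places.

The normal system XᵀX·[p, q, r]ᵀ = Xᵀf is [[5156, 564, 128]; [564, 128, 6]; [128, 6, 7]]·[p, q, r]ᵀ = [13576, 1304, 355]ᵀ.
Solving the 3×3 system (Gaussian elimination) gives p = 72841/24416, q = -353321/122080, r = -82851/61040.

q = -2.89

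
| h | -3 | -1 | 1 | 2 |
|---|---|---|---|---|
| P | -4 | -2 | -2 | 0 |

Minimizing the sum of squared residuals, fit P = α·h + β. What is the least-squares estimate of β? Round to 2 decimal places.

β = -1.83

Compute the Gram sums: Σh·h = 15, Σh = -1, Σ1 = 4.
For XᵀP: Σh·P = 12, ΣP = -8.
So XᵀX·[α, β]ᵀ = XᵀP: [[15, -1]; [-1, 4]]·[α, β]ᵀ = [12, -8]ᵀ.
det = 15·4 − (-1)² = 59.
α = (12·4 − (-1)·(-8))/59 = 40/59; β = (15·(-8) − (-1)·12)/59 = -108/59.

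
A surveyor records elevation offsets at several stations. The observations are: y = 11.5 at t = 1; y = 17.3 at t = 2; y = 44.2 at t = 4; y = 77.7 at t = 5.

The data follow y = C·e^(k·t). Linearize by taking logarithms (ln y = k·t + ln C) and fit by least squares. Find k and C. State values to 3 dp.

With ln yᵢ as the transformed response and tᵢ as the regressor:
Over the data: Σt = 12.0000, Σ(t)² = 46.0000, Σln y = 13.4346, Σt·ln y = 45.0629.
Normal system: [[46.0000, 12.0000]; [12.0000, 4]]·[k, ln C]ᵀ = [45.0629, 13.4346]ᵀ.
Solving (det = 40.0000): k = 0.47590, ln C = 1.93095, so C = exp(1.93095) = 6.89604.

k = 0.476, C = 6.896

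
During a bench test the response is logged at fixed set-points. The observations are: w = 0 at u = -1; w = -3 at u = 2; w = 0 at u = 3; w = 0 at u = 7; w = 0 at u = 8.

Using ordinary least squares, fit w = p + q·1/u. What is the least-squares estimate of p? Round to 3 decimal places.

Entries of XᵀX: Σ1 = 5, Σ1/u = 17/168, Σ1/u·1/u = 39433/28224.
Right-hand side: Σw = -3, Σ1/u·w = -3/2.
Eliminating q: (39433/28224)·(row 1) − (17/168)·(row 2) gives (49219/7056)·p = (39433/28224)·(-3) − (17/168)·(-3/2) = -38005/9408, so p = -114015/196876.
Then q = ((-3/2) − (17/168)·(-114015/196876))/(39433/28224) = -50778/49219.

p = -0.579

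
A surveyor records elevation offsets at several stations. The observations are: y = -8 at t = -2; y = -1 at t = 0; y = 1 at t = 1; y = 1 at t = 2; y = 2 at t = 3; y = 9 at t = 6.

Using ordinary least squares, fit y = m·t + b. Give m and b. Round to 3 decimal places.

m = 1.938, b = -2.563

Entries of MᵀM: Σt·t = 54, Σt = 10, Σ1 = 6.
Right-hand side: Σt·y = 79, Σy = 4.
MᵀM·[m, b]ᵀ = Mᵀy becomes [[54, 10]; [10, 6]]·[m, b]ᵀ = [79, 4]ᵀ.
det = 54·6 − 10² = 224.
m = (79·6 − 10·4)/224 = 31/16; b = (54·4 − 10·79)/224 = -41/16.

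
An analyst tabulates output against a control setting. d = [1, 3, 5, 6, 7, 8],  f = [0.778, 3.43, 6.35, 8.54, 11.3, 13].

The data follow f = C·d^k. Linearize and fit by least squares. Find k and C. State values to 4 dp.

With ln fᵢ as the transformed response and ln dᵢ as the regressor:
XᵀX = [[15.1183, 8.5252]; [8.5252, 6]], rhs = [18.2241, 9.9645]ᵀ  (here Σln d = 8.5252, Σ(ln d)² = 15.1183, Σln f = 9.9645, Σln d·ln f = 18.2241).
Δ = 15.1183·6 − (8.5252)² = 18.0313; k = (18.2241·6 − 8.5252·9.9645)/18.0313 = 1.35295, ln C = (15.1183·9.9645 − 8.5252·18.2241)/18.0313 = -0.26161, so C = exp(-0.26161) = 0.76981.

k = 1.3530, C = 0.7698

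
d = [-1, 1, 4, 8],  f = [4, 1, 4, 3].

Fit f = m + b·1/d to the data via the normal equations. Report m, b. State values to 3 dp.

With design matrix X, XᵀX = [[4, 3/8]; [3/8, 133/64]] and Xᵀf = [12, -13/8]ᵀ.
det = 4·(133/64) − (3/8)² = 523/64.
m = (12·(133/64) − (3/8)·(-13/8))/(523/64) = 1635/523; b = (4·(-13/8) − (3/8)·12)/(523/64) = -704/523.

m = 3.126, b = -1.346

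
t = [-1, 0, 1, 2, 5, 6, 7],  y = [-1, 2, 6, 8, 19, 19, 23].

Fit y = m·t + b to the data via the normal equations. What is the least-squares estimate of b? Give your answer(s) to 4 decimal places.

Sums needed: Σt·t = 116, Σt = 20, Σ1 = 7.
Moment sums: Σt·y = 393, Σy = 76.
So XᵀX·[m, b]ᵀ = Xᵀy: [[116, 20]; [20, 7]]·[m, b]ᵀ = [393, 76]ᵀ.
Determinant 116·7 − 20² = 412.
m = (393·7 − 20·76)/412 = 1231/412; b = (116·76 − 20·393)/412 = 239/103.

b = 2.3204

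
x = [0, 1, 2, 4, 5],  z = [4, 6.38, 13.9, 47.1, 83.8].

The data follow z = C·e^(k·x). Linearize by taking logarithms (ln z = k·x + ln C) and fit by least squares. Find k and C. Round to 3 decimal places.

k = 0.622, C = 3.807

Linearized form: ln z = k·x + ln C. From the 5 transformed points,
Σx = 12.0000, Σ(x)² = 46.0000, Σln z = 14.1521, Σx·ln z = 44.6682.
Normal system: [[46.0000, 12.0000]; [12.0000, 5]]·[k, ln C]ᵀ = [44.6682, 14.1521]ᵀ.
Δ = 46.0000·5 − (12.0000)² = 86.0000; k = (44.6682·5 − 12.0000·14.1521)/86.0000 = 0.62228, ln C = (46.0000·14.1521 − 12.0000·44.6682)/86.0000 = 1.33693, so C = exp(1.33693) = 3.80735.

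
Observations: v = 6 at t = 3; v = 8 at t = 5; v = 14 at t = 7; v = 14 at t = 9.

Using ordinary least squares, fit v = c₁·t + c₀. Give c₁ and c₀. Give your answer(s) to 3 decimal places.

c₁ = 1.500, c₀ = 1.500

Normal-equation sums: Σt·t = 164, Σt = 24, Σ1 = 4.
And Σt·v = 282, Σv = 42.
So XᵀX·[c₁, c₀]ᵀ = Xᵀv: [[164, 24]; [24, 4]]·[c₁, c₀]ᵀ = [282, 42]ᵀ.
det = 164·4 − 24² = 80.
c₁ = (282·4 − 24·42)/80 = 3/2; c₀ = (164·42 − 24·282)/80 = 3/2.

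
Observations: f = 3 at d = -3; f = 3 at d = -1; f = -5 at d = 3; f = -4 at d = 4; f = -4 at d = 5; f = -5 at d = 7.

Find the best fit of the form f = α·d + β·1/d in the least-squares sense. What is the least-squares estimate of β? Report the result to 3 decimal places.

With design matrix X, XᵀX = [[109, 6]; [6, 237281/176400]] and Xᵀf = [-98, -859/105]ᵀ.
Δ = 109·(237281/176400) − 6² = 19513229/176400.
α = ((-98)·(237281/176400) − 6·(-859/105))/(19513229/176400) = -14594818/19513229; β = (109·(-859/105) − 6·(-98))/(19513229/176400) = -53576880/19513229.

β = -2.746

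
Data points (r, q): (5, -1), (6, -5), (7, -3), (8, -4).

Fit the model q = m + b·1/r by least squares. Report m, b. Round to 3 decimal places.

m = -8.292, b = 31.782

Setting ∂/∂m … = 0 gives: 4·m + (533/840)·b = -13;  (533/840)·m + (73249/705600)·b = -206/105.
Eliminating b: (73249/705600)·(row 1) − (533/840)·(row 2) gives (2969/235200)·m = (73249/705600)·(-13) − (533/840)·(-206/105) = -73853/705600, so m = -73853/8907.
Then b = ((-206/105) − (533/840)·(-73853/8907))/(73249/705600) = 94360/2969.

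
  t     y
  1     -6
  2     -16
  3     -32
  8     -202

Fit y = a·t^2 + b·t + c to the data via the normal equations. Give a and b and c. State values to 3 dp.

a = -3.000, b = -1.000, c = -2.000

Compute the Gram sums: Σt^2·t^2 = 4194, Σt^2·t = 548, Σt^2 = 78, Σt·t = 78, Σt = 14, Σ1 = 4.
And Σt^2·y = -13286, Σt·y = -1750, Σy = -256.
XᵀX·[a, b, c]ᵀ = Xᵀy becomes [[4194, 548, 78]; [548, 78, 14]; [78, 14, 4]]·[a, b, c]ᵀ = [-13286, -1750, -256]ᵀ.
Inverting the 3×3 Gram matrix, [a, b, c]ᵀ = [-3, -1, -2]ᵀ.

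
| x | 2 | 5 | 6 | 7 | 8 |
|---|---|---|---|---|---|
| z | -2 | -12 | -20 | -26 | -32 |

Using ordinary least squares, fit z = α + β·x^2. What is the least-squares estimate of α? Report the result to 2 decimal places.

α = -0.16

The normal system AᵀA·[α, β]ᵀ = Aᵀz is [[5, 178]; [178, 8434]]·[α, β]ᵀ = [-92, -4350]ᵀ.
Determinant 5·8434 − 178² = 10486.
α = ((-92)·8434 − 178·(-4350))/10486 = -814/5243; β = (5·(-4350) − 178·(-92))/10486 = -2687/5243.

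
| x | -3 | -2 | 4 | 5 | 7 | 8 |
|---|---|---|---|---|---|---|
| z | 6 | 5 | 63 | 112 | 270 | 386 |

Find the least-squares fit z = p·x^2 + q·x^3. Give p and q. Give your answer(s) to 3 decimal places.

Entries of AᵀA: Σx^2·x^2 = 7475, Σx^2·x^3 = 53449, Σx^3·x^3 = 400307.
Moment sums: Σx^2·z = 41816, Σx^3·z = 308072.
AᵀA·[p, q]ᵀ = Aᵀz becomes [[7475, 53449]; [53449, 400307]]·[p, q]ᵀ = [41816, 308072]ᵀ.
Δ = 7475·400307 − 53449² = 135499224.
p = (41816·400307 − 53449·308072)/135499224 = 34137148/16937403; q = (7475·308072 − 53449·41816)/135499224 = 8476852/16937403.

p = 2.015, q = 0.500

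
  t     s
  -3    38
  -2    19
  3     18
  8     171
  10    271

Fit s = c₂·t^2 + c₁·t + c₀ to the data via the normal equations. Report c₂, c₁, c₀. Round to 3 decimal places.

The normal equations are: 14274·c₂ + 1504·c₁ + 186·c₀ = 38624;  1504·c₂ + 186·c₁ + 16·c₀ = 3980;  186·c₂ + 16·c₁ + 5·c₀ = 517.
Inverting the 3×3 Gram matrix, [c₂, c₁, c₀]ᵀ = [625603/206887, -648454/206887, 194737/206887]ᵀ.

c₂ = 3.024, c₁ = -3.134, c₀ = 0.941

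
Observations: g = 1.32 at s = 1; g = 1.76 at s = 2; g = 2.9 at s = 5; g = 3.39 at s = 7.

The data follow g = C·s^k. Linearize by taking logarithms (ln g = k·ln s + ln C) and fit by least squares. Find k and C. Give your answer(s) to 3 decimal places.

k = 0.494, C = 1.294

Taking logs, ln g = k·ln s + ln C, so regress ln g on ln s.
Σln s = 4.2485, Σ(ln s)² = 6.8573, Σln g = 3.1285, Σln s·ln g = 4.4811.
Equations: 6.8573·k + 4.2485·ln C = 4.4811;  4.2485·k + 4·ln C = 3.1285.
Slope k = (n·Σln s·ln g − Σln s·Σln g)/(n·Σ(ln s)² − (Σln s)²) = (4·4.4811 − 4.2485·3.1285)/9.3795 = 0.49393; ln C = (Σln g − k·Σln s)/n = 0.25750, so C = exp(0.25750) = 1.29369.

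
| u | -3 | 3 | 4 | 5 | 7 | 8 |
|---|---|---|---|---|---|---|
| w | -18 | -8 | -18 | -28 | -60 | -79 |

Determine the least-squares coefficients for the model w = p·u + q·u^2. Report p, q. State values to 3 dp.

p = 1.543, q = -1.436

Normal-equation sums: Σu·u = 172, Σu·u^2 = 1044, Σu^2·u^2 = 7540.
And Σu·w = -1234, Σu^2·w = -9218.
So MᵀM·[p, q]ᵀ = Mᵀw: [[172, 1044]; [1044, 7540]]·[p, q]ᵀ = [-1234, -9218]ᵀ.
Δ = 172·7540 − 1044² = 206944.
p = ((-1234)·7540 − 1044·(-9218))/206944 = 344/223; q = (172·(-9218) − 1044·(-1234))/206944 = -18575/12934.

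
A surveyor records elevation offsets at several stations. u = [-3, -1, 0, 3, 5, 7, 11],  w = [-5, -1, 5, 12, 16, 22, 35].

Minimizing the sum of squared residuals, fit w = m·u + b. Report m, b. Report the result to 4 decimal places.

m = 2.8097, b = 3.1696

Entries of XᵀX: Σu·u = 214, Σu = 22, Σ1 = 7.
And Σu·w = 671, Σw = 84.
XᵀX·[m, b]ᵀ = Xᵀw becomes [[214, 22]; [22, 7]]·[m, b]ᵀ = [671, 84]ᵀ.
det = 214·7 − 22² = 1014.
m = (671·7 − 22·84)/1014 = 2849/1014; b = (214·84 − 22·671)/1014 = 1607/507.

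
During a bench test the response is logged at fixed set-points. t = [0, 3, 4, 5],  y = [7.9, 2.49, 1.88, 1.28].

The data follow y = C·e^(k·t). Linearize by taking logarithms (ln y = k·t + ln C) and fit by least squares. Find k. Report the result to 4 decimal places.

k = -0.3625

Linearized form: ln y = k·t + ln C. From the 4 transformed points,
Σt = 12.0000, Σ(t)² = 50.0000, Σln y = 3.8573, Σt·ln y = 6.4962.
Equations: 50.0000·k + 12.0000·ln C = 6.4962;  12.0000·k + 4·ln C = 3.8573.
Δ = 50.0000·4 − (12.0000)² = 56.0000; k = (6.4962·4 − 12.0000·3.8573)/56.0000 = -0.36254, ln C = (50.0000·3.8573 − 12.0000·6.4962)/56.0000 = 2.05195.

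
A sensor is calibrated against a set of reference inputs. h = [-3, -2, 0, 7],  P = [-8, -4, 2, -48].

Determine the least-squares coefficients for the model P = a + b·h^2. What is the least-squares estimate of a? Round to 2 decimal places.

a = 1.04

Forming MᵀM = [[4, 62]; [62, 2498]] and MᵀP = [-58, -2440]ᵀ gives MᵀM·[a, b]ᵀ = MᵀP.
Determinant 4·2498 − 62² = 6148.
a = ((-58)·2498 − 62·(-2440))/6148 = 1599/1537; b = (4·(-2440) − 62·(-58))/6148 = -1541/1537.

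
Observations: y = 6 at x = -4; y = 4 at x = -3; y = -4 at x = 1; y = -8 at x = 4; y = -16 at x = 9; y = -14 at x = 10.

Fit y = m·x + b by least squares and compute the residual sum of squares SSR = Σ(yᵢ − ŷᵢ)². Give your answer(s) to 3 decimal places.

SSR = 10.654

Sums needed: Σx·x = 223, Σx = 17, Σ1 = 6.
Moment sums: Σx·y = -356, Σy = -32.
Eliminating b: 6·(row 1) − 17·(row 2) gives 1049·m = 6·(-356) − 17·(-32) = -1592, so m = -1592/1049.
Then b = ((-32) − 17·(-1592/1049))/6 = -1084/1049.
Residuals: 1010/1049, 504/1049, -1520/1049, -940/1049, -1372/1049, 2318/1049; SSR = 11176/1049.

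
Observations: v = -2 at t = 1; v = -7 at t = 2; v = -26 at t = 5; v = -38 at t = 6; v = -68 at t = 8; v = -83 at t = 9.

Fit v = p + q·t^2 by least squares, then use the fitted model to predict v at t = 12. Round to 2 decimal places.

v̂ = -147.66

Entries of MᵀM: Σ1 = 6, Σt^2 = 211, Σt^2·t^2 = 12595.
For Mᵀv: Σv = -224, Σt^2·v = -13123.
Normal equations: [[6, 211]; [211, 12595]]·[p, q]ᵀ = [-224, -13123]ᵀ.
Δ = 6·12595 − 211² = 31049.
p = ((-224)·12595 − 211·(-13123))/31049 = -52327/31049; q = (6·(-13123) − 211·(-224))/31049 = -31474/31049.
At t = 12: v̂ = (-52327/31049)·(1) + (-31474/31049)·(144) = -4584583/31049.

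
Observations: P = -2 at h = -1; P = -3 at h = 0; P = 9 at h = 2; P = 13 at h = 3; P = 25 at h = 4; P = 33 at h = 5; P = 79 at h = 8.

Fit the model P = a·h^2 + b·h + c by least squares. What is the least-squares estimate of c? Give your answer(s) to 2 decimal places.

c = -1.35

The normal equations are: 5075·a + 735·b + 119·c = 6432;  735·a + 119·b + 21·c = 956;  119·a + 21·b + 7·c = 154.
(Σh^2·h^2 = 5075, Σh^2·h = 735, Σh^2 = 119, Σh·h = 119, Σh = 21, Σ1 = 7, Σh^2·P = 6432, Σh·P = 956, ΣP = 154.)
Solving the 3×3 system (Gaussian elimination) gives a = 137/143, b = 2357/1001, c = -104/77.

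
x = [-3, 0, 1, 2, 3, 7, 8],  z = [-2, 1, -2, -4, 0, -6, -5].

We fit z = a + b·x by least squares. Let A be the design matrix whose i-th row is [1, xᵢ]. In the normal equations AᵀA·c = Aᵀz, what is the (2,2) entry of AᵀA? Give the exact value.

Row 2 ↔ basis x, column 2 ↔ basis x, so (AᵀA)_{2,2} = Σᵢ (x)·(x) = (-3)·(-3) + (0)·(0) + (1)·(1) + (2)·(2) + (3)·(3) + (7)·(7) + (8)·(8) = 136.

136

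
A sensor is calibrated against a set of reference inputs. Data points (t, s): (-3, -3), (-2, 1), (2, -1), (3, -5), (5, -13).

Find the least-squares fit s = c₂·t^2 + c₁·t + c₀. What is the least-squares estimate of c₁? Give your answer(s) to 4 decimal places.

c₁ = -0.3154

From the data, Σt^2·t^2 = 819, Σt^2·t = 125, Σt^2 = 51, Σt·t = 51, Σt = 5, Σ1 = 5.
And Σt^2·s = -397, Σt·s = -75, Σs = -21.
Inverting the 3×3 Gram matrix, [c₂, c₁, c₀]ᵀ = [-1379/2584, -815/2584, 53/34]ᵀ.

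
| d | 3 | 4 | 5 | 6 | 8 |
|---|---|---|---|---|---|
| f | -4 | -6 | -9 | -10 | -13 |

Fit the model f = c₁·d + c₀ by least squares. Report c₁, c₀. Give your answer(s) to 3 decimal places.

From the data, Σd·d = 150, Σd = 26, Σ1 = 5.
Right-hand side: Σd·f = -245, Σf = -42.
XᵀX·[c₁, c₀]ᵀ = Xᵀf becomes [[150, 26]; [26, 5]]·[c₁, c₀]ᵀ = [-245, -42]ᵀ.
det = 150·5 − 26² = 74.
c₁ = ((-245)·5 − 26·(-42))/74 = -133/74; c₀ = (150·(-42) − 26·(-245))/74 = 35/37.

c₁ = -1.797, c₀ = 0.946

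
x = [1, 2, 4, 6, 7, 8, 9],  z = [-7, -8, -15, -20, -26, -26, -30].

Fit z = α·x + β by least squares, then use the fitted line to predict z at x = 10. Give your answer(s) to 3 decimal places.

Normal-equation sums: Σx·x = 251, Σx = 37, Σ1 = 7.
Moment sums: Σx·z = -863, Σz = -132.
Determinant 251·7 − 37² = 388.
α = ((-863)·7 − 37·(-132))/388 = -1157/388; β = (251·(-132) − 37·(-863))/388 = -1201/388.
At x = 10: ẑ = (-1157/388)·(10) + (-1201/388)·(1) = -12771/388.

ẑ = -32.915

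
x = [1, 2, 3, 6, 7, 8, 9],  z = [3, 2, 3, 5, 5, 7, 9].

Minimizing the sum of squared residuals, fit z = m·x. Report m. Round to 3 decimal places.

m = 0.893

Entries of MᵀM: Σx·x = 244.
And Σx·z = 218.
So MᵀM·[m]ᵀ = Mᵀz: [[244]]·[m]ᵀ = [218]ᵀ.
m = 218/244 = 0.893443.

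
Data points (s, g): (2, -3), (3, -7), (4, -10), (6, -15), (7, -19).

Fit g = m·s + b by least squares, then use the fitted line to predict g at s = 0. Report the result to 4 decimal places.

ĝ = 2.6047

The normal system AᵀA·[m, b]ᵀ = Aᵀg is [[114, 22]; [22, 5]]·[m, b]ᵀ = [-290, -54]ᵀ.
det = 114·5 − 22² = 86.
m = ((-290)·5 − 22·(-54))/86 = -131/43; b = (114·(-54) − 22·(-290))/86 = 112/43.
At s = 0: ĝ = (-131/43)·(0) + (112/43)·(1) = 112/43.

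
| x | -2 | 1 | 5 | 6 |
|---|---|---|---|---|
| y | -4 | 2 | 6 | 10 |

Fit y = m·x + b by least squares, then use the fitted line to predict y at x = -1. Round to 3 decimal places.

ŷ = -2.049

AᵀA·[m, b]ᵀ = Aᵀy reads: 66·m + 10·b = 100;  10·m + 4·b = 14.
Eliminating b: 4·(row 1) − 10·(row 2) gives 164·m = 4·100 − 10·14 = 260, so m = 65/41.
Then b = (14 − 10·(65/41))/4 = -19/41.
At x = -1: ŷ = (65/41)·(-1) + (-19/41)·(1) = -84/41.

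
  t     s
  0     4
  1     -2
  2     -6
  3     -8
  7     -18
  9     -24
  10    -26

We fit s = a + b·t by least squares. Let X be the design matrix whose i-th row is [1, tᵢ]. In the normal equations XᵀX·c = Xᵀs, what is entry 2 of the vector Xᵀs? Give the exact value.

-640

Entry 2 ↔ basis t, so (Xᵀs)_{2} = Σᵢ (t)·sᵢ = (0)·(4) + (1)·(-2) + (2)·(-6) + (3)·(-8) + (7)·(-18) + (9)·(-24) + (10)·(-26) = -640.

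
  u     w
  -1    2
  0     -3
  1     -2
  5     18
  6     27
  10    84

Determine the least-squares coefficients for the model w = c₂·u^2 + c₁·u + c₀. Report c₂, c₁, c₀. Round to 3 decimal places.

Forming AᵀA = [[11923, 1341, 163]; [1341, 163, 21]; [163, 21, 6]] and Aᵀw = [9822, 1088, 126]ᵀ gives AᵀA·[c₂, c₁, c₀]ᵀ = Aᵀw.
Row-reducing yields c₂ = 222591/231352, c₁ = -243817/231352, c₀ = -41913/28919.

c₂ = 0.962, c₁ = -1.054, c₀ = -1.449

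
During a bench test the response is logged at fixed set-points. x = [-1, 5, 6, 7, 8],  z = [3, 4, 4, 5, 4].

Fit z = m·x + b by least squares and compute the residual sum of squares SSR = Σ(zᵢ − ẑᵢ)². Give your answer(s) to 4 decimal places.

SSR = 0.7200

Forming MᵀM = [[175, 25]; [25, 5]] and Mᵀz = [108, 20]ᵀ gives MᵀM·[m, b]ᵀ = Mᵀz.
det = 175·5 − 25² = 250.
m = (108·5 − 25·20)/250 = 4/25; b = (175·20 − 25·108)/250 = 16/5.
Residuals: -1/25, 0, -4/25, 17/25, -12/25; SSR = 18/25.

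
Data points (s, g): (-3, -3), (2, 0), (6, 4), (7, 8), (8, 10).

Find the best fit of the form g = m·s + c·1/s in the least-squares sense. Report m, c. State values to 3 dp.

m = 1.175, c = -4.274

Normal-equation sums: Σs·s = 162, Σs·1/s = 5, Σ1/s·1/s = 11993/28224.
For Mᵀg: Σs·g = 169, Σ1/s·g = 341/84.
MᵀM·[m, c]ᵀ = Mᵀg becomes [[162, 5]; [5, 11993/28224]]·[m, c]ᵀ = [169, 341/84]ᵀ.
Δ = 162·(11993/28224) − 5² = 68737/1568.
m = (169·(11993/28224) − 5·(341/84))/(68737/1568) = 1453937/1237266; c = (162·(341/84) − 5·169)/(68737/1568) = -293776/68737.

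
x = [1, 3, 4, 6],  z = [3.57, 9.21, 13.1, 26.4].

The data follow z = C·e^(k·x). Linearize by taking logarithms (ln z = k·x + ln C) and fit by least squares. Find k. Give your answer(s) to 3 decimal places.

k = 0.398

Taking logs, ln z = k·x + ln C, so regress ln z on x.
Over the data: Σx = 14.0000, Σ(x)² = 62.0000, Σln z = 9.3388, Σx·ln z = 37.8641.
Normal system: [[62.0000, 14.0000]; [14.0000, 4]]·[k, ln C]ᵀ = [37.8641, 9.3388]ᵀ.
Solving (det = 52.0000): k = 0.39832, ln C = 0.94059.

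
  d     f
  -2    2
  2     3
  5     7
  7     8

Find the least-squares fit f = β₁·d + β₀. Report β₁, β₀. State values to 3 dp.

Sums needed: Σd·d = 82, Σd = 12, Σ1 = 4.
Right-hand side: Σd·f = 93, Σf = 20.
MᵀM·[β₁, β₀]ᵀ = Mᵀf becomes [[82, 12]; [12, 4]]·[β₁, β₀]ᵀ = [93, 20]ᵀ.
Eliminating β₀: 4·(row 1) − 12·(row 2) gives 184·β₁ = 4·93 − 12·20 = 132, so β₁ = 33/46.
Then β₀ = (20 − 12·(33/46))/4 = 131/46.

β₁ = 0.717, β₀ = 2.848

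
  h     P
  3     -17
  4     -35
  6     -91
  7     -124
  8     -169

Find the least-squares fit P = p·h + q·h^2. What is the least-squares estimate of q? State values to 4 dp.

The normal system AᵀA·[p, q]ᵀ = AᵀP is [[174, 1162]; [1162, 8130]]·[p, q]ᵀ = [-2957, -20881]ᵀ.
det = 174·8130 − 1162² = 64376.
p = ((-2957)·8130 − 1162·(-20881))/64376 = 27914/8047; q = (174·(-20881) − 1162·(-2957))/64376 = -49315/16094.

q = -3.0642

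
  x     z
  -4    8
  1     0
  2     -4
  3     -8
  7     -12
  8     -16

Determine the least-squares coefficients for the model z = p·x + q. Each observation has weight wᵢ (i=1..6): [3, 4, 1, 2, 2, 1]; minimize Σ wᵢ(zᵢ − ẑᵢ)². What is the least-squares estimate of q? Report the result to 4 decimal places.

q = 0.5263

Forming MᵀWM = [[236, 22]; [22, 13]] and MᵀWz = [-448, -36]ᵀ gives MᵀWM·[p, q]ᵀ = MᵀWz.
Eliminating q: 13·(row 1) − 22·(row 2) gives 2584·p = 13·(-448) − 22·(-36) = -5032, so p = -37/19.
Then q = ((-36) − 22·(-37/19))/13 = 10/19.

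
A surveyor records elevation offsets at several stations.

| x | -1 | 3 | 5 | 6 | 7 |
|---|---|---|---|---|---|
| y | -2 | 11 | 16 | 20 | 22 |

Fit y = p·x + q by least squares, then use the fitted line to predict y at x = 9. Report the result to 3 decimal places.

ŷ = 28.525

Entries of MᵀM: Σx·x = 120, Σx = 20, Σ1 = 5.
Right-hand side: Σx·y = 389, Σy = 67.
Eliminating q: 5·(row 1) − 20·(row 2) gives 200·p = 5·389 − 20·67 = 605, so p = 121/40.
Then q = (67 − 20·(121/40))/5 = 13/10.
At x = 9: ŷ = (121/40)·(9) + (13/10)·(1) = 1141/40.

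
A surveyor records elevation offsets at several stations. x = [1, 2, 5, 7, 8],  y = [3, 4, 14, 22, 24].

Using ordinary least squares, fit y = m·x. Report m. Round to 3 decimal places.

m = 2.986

Forming MᵀM = [[143]] and Mᵀy = [427]ᵀ gives MᵀM·[m]ᵀ = Mᵀy.
m = 427/143 = 2.98601.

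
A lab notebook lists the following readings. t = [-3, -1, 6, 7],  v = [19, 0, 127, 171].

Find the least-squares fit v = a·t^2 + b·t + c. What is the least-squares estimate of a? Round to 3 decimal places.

a = 3.109

Entries of AᵀA: Σt^2·t^2 = 3779, Σt^2·t = 531, Σt^2 = 95, Σt·t = 95, Σt = 9, Σ1 = 4.
And Σt^2·v = 13122, Σt·v = 1902, Σv = 317.
Row-reducing yields a = 81929/26356, b = 71421/26356, c = -809/1198.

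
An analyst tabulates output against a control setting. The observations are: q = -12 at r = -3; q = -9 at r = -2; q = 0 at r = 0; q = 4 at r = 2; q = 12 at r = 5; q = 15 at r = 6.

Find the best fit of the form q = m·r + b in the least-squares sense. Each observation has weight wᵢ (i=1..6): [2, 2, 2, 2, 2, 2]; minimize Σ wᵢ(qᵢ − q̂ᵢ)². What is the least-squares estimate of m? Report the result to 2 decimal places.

From the data, Σwᵢ·r·r = 156, Σwᵢ·r = 16, Σwᵢ·1 = 12.
Right-hand side: Σwᵢ·r·q = 424, Σwᵢ·q = 20.
So AᵀWA·[m, b]ᵀ = AᵀWq: [[156, 16]; [16, 12]]·[m, b]ᵀ = [424, 20]ᵀ.
Eliminating b: 12·(row 1) − 16·(row 2) gives 1616·m = 12·424 − 16·20 = 4768, so m = 298/101.
Then b = (20 − 16·(298/101))/12 = -229/101.

m = 2.95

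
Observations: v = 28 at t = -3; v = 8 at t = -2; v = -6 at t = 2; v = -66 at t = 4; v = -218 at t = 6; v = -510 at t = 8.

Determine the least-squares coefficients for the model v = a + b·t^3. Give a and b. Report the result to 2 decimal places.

a = -0.03, b = -1.00

Entries of AᵀA: Σ1 = 6, Σt^3 = 765, Σt^3·t^3 = 313753.
And Σv = -764, Σt^3·v = -313300.
det = 6·313753 − 765² = 1297293.
a = ((-764)·313753 − 765·(-313300))/1297293 = -32792/1297293; b = (6·(-313300) − 765·(-764))/1297293 = -431780/432431.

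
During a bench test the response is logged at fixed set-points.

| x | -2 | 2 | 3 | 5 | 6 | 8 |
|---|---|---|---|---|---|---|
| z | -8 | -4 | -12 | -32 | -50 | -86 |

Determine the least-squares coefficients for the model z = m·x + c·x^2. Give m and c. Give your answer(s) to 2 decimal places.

m = 0.62, c = -1.44

Sums needed: Σx·x = 142, Σx·x^2 = 880, Σx^2·x^2 = 6130.
Moment sums: Σx·z = -1176, Σx^2·z = -8260.
Eliminating c: 6130·(row 1) − 880·(row 2) gives 96060·m = 6130·(-1176) − 880·(-8260) = 59920, so m = 2996/4803.
Then c = ((-8260) − 880·(2996/4803))/6130 = -6902/4803.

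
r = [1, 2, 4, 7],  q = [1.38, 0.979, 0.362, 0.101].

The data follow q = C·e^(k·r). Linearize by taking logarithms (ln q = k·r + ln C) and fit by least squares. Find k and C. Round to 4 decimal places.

k = -0.4431, C = 2.2233

Taking logs, ln q = k·r + ln C, so regress ln q on r.
XᵀX = [[70.0000, 14.0000]; [14.0000, 4]], rhs = [-19.8333, -3.0079]ᵀ  (here Σr = 14.0000, Σ(r)² = 70.0000, Σln q = -3.0079, Σr·ln q = -19.8333).
Solving (det = 84.0000): k = -0.44313, ln C = 0.79897, so C = exp(0.79897) = 2.22325.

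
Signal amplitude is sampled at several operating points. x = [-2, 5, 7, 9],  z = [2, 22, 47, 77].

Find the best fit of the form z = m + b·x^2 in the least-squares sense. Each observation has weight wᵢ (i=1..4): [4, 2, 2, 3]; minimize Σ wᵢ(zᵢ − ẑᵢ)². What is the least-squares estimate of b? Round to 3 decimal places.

b = 0.978

Sums needed: Σwᵢ·1 = 11, Σwᵢ·x^2 = 407, Σwᵢ·x^2·x^2 = 25799.
And Σwᵢ·z = 377, Σwᵢ·x^2·z = 24449.
Eliminating b: 25799·(row 1) − 407·(row 2) gives 118140·m = 25799·377 − 407·24449 = -224520, so m = -3742/1969.
Then b = (24449 − 407·(-3742/1969))/25799 = 175/179.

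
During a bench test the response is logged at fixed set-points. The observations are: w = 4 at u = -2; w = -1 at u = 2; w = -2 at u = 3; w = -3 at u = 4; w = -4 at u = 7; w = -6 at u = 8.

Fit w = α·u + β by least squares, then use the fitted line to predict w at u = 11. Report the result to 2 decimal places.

ŵ = -8.73

Normal-equation sums: Σu·u = 146, Σu = 22, Σ1 = 6.
Right-hand side: Σu·w = -104, Σw = -12.
XᵀX·[α, β]ᵀ = Xᵀw becomes [[146, 22]; [22, 6]]·[α, β]ᵀ = [-104, -12]ᵀ.
Δ = 146·6 − 22² = 392.
α = ((-104)·6 − 22·(-12))/392 = -45/49; β = (146·(-12) − 22·(-104))/392 = 67/49.
At u = 11: ŵ = (-45/49)·(11) + (67/49)·(1) = -428/49.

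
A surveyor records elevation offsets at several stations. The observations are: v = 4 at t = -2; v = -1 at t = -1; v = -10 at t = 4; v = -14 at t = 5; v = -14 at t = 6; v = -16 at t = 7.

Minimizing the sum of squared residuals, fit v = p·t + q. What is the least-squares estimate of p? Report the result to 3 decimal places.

The normal equations are: 131·p + 19·q = -313;  19·p + 6·q = -51.
Eliminating q: 6·(row 1) − 19·(row 2) gives 425·p = 6·(-313) − 19·(-51) = -909, so p = -909/425.
Then q = ((-51) − 19·(-909/425))/6 = -734/425.

p = -2.139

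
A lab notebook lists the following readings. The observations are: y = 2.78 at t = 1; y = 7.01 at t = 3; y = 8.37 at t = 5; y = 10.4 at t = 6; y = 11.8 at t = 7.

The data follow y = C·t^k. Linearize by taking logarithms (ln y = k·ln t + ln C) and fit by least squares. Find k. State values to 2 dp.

Linearized form: ln y = k·ln t + ln C. From the 5 transformed points,
XᵀX = [[10.7942, 6.4457]; [6.4457, 5]], rhs = [14.5575, 9.9043]ᵀ  (here Σln t = 6.4457, Σ(ln t)² = 10.7942, Σln y = 9.9043, Σln t·ln y = 14.5575).
Slope k = (n·Σln t·ln y − Σln t·Σln y)/(n·Σ(ln t)² − (Σln t)²) = (5·14.5575 − 6.4457·9.9043)/12.4237 = 0.72015; ln C = (Σln y − k·Σln t)/n = 1.05249.

k = 0.72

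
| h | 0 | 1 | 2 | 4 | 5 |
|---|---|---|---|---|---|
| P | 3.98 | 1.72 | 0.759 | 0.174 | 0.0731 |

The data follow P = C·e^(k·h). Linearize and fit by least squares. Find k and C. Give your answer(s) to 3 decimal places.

With ln Pᵢ as the transformed response and hᵢ as the regressor:
Σh = 12.0000, Σ(h)² = 46.0000, Σln P = -2.7168, Σh·ln P = -20.0836.
Equations: 46.0000·k + 12.0000·ln C = -20.0836;  12.0000·k + 5·ln C = -2.7168.
Slope k = (n·Σh·ln P − Σh·Σln P)/(n·Σ(h)² − (Σh)²) = (5·-20.0836 − 12.0000·-2.7168)/86.0000 = -0.78857; ln C = (Σln P − k·Σh)/n = 1.34921, so C = exp(1.34921) = 3.85437.

k = -0.789, C = 3.854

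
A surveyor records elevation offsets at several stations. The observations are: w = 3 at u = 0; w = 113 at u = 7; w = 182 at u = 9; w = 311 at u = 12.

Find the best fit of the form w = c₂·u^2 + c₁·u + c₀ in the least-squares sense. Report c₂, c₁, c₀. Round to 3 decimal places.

Entries of XᵀX: Σu^2·u^2 = 29698, Σu^2·u = 2800, Σu^2 = 274, Σu·u = 274, Σu = 28, Σ1 = 4.
Right-hand side: Σu^2·w = 65063, Σu·w = 6161, Σw = 609.
So XᵀX·[c₂, c₁, c₀]ᵀ = Xᵀw: [[29698, 2800, 274]; [2800, 274, 28]; [274, 28, 4]]·[c₂, c₁, c₀]ᵀ = [65063, 6161, 609]ᵀ.
Row-reducing yields c₂ = 48997/24846, c₁ = 50543/24846, c₀ = 12118/4141.

c₂ = 1.972, c₁ = 2.034, c₀ = 2.926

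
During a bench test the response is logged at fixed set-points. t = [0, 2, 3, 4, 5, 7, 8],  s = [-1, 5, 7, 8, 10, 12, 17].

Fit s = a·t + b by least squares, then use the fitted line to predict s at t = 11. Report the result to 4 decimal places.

From the data, Σt·t = 167, Σt = 29, Σ1 = 7.
For Mᵀs: Σt·s = 333, Σs = 58.
MᵀM·[a, b]ᵀ = Mᵀs becomes [[167, 29]; [29, 7]]·[a, b]ᵀ = [333, 58]ᵀ.
Eliminating b: 7·(row 1) − 29·(row 2) gives 328·a = 7·333 − 29·58 = 649, so a = 649/328.
Then b = (58 − 29·(649/328))/7 = 29/328.
At t = 11: ŝ = (649/328)·(11) + (29/328)·(1) = 896/41.

ŝ = 21.8537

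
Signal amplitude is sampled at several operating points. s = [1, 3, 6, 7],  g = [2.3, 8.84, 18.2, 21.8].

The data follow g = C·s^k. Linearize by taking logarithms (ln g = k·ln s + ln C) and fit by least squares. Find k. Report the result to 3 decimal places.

k = 1.152

Taking logs, ln g = k·ln s + ln C, so regress ln g on ln s.
XᵀX = [[8.2039, 4.8363]; [4.8363, 4]], rhs = [13.5900, 8.9955]ᵀ  (here Σln s = 4.8363, Σ(ln s)² = 8.2039, Σln g = 8.9955, Σln s·ln g = 13.5900).
Solving (det = 9.4260): k = 1.15159, ln C = 0.85653.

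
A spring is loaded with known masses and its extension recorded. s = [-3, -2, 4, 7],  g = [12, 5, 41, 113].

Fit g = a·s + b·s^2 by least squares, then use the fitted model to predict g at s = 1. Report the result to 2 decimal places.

With design matrix M, MᵀM = [[78, 372]; [372, 2754]] and Mᵀg = [909, 6321]ᵀ.
Eliminating b: 2754·(row 1) − 372·(row 2) gives 76428·a = 2754·909 − 372·6321 = 151974, so a = 8443/4246.
Then b = (6321 − 372·(8443/4246))/2754 = 8605/4246.
At s = 1: ĝ = (8443/4246)·(1) + (8605/4246)·(1) = 8524/2123.

ĝ = 4.02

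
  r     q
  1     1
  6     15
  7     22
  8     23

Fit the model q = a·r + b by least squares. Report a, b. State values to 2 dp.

a = 3.22, b = -2.48

Setting ∂/∂a … = 0 gives: 150·a + 22·b = 429;  22·a + 4·b = 61.
(Σr·r = 150, Σr = 22, Σ1 = 4, Σr·q = 429, Σq = 61.)
Eliminating b: 4·(row 1) − 22·(row 2) gives 116·a = 4·429 − 22·61 = 374, so a = 187/58.
Then b = (61 − 22·(187/58))/4 = -72/29.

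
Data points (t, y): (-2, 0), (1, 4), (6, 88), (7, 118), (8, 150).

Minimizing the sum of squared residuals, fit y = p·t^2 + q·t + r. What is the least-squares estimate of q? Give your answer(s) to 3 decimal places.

Forming AᵀA = [[7810, 1064, 154]; [1064, 154, 20]; [154, 20, 5]] and Aᵀy = [18554, 2558, 360]ᵀ gives AᵀA·[p, q, r]ᵀ = Aᵀy.
Solving the 3×3 system (Gaussian elimination) gives p = 2225/1131, q = 3617/1131, r = -18/13.

q = 3.198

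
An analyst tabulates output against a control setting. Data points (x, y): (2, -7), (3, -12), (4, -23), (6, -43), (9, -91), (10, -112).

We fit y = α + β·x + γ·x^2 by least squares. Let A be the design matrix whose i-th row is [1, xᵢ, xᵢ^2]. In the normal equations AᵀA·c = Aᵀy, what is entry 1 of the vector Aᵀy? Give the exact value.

-288

Entry 1 ↔ basis 1, so (Aᵀy)_{1} = Σᵢ yᵢ = (1)·(-7) + (1)·(-12) + (1)·(-23) + (1)·(-43) + (1)·(-91) + (1)·(-112) = -288.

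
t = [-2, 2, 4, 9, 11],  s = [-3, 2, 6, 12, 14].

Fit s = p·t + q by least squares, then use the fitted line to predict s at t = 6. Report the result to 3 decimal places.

Setting ∂/∂p … = 0 gives: 226·p + 24·q = 296;  24·p + 5·q = 31.
Determinant 226·5 − 24² = 554.
p = (296·5 − 24·31)/554 = 368/277; q = (226·31 − 24·296)/554 = -49/277.
At t = 6: ŝ = (368/277)·(6) + (-49/277)·(1) = 2159/277.

ŝ = 7.794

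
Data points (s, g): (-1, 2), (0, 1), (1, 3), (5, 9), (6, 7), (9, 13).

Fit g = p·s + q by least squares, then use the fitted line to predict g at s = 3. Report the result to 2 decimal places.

ĝ = 5.45

Normal-equation sums: Σs·s = 144, Σs = 20, Σ1 = 6.
And Σs·g = 205, Σg = 35.
XᵀX·[p, q]ᵀ = Xᵀg becomes [[144, 20]; [20, 6]]·[p, q]ᵀ = [205, 35]ᵀ.
det = 144·6 − 20² = 464.
p = (205·6 − 20·35)/464 = 265/232; q = (144·35 − 20·205)/464 = 235/116.
At s = 3: ĝ = (265/232)·(3) + (235/116)·(1) = 1265/232.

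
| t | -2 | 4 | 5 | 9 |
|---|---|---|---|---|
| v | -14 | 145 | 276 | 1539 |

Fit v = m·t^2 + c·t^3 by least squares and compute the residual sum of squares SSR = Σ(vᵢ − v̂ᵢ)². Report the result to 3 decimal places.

From the data, Σt^2·t^2 = 7458, Σt^2·t^3 = 63166, Σt^3·t^3 = 551226.
And Σt^2·v = 133823, Σt^3·v = 1165823.
Δ = 7458·551226 − 63166² = 121099952.
m = (133823·551226 − 63166·1165823)/121099952 = 31585345/30274988; c = (7458·1165823 − 63166·133823)/121099952 = 60411079/30274988.
Residuals: -16725645/7568747, 4549671/7568747, 3719547/7568747, -1220751/7568747; SSR = 41720508/7568747.

SSR = 5.512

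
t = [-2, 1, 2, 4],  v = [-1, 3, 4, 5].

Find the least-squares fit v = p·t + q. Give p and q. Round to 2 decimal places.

Compute the Gram sums: Σt·t = 25, Σt = 5, Σ1 = 4.
Right-hand side: Σt·v = 33, Σv = 11.
det = 25·4 − 5² = 75.
p = (33·4 − 5·11)/75 = 77/75; q = (25·11 − 5·33)/75 = 22/15.

p = 1.03, q = 1.47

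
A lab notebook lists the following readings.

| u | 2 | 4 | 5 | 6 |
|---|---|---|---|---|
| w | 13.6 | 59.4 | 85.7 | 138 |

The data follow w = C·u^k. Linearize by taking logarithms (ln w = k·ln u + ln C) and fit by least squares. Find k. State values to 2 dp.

k = 2.08

With ln wᵢ as the transformed response and ln uᵢ as the regressor:
Sums: Σln u = 5.4806, Σ(ln u)² = 8.2030, Σln w = 16.0725, Σln u·ln w = 23.4630.
Normal system: [[8.2030, 5.4806]; [5.4806, 4]]·[k, ln C]ᵀ = [23.4630, 16.0725]ᵀ.
Solving (det = 2.7744): k = 2.07779, ln C = 1.17121.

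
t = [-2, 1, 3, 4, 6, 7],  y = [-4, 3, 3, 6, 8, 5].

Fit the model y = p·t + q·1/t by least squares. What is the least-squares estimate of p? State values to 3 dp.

p = 0.973

Entries of XᵀX: Σt·t = 115, Σt·1/t = 6, Σ1/t·1/t = 10385/7056.
And Σt·y = 127, Σ1/t·y = 401/42.
det = 115·(10385/7056) − 6² = 940259/7056.
p = (127·(10385/7056) − 6·(401/42))/(940259/7056) = 914687/940259; q = (115·(401/42) − 6·127)/(940259/7056) = 2370648/940259.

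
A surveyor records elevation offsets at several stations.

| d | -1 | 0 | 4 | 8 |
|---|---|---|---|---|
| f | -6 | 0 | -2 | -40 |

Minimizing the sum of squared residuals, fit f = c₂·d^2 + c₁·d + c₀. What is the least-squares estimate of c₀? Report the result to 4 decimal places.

XᵀX·[c₂, c₁, c₀]ᵀ = Xᵀf reads: 4353·c₂ + 575·c₁ + 81·c₀ = -2598;  575·c₂ + 81·c₁ + 11·c₀ = -322;  81·c₂ + 11·c₁ + 4·c₀ = -48.
(Σd^2·d^2 = 4353, Σd^2·d = 575, Σd^2 = 81, Σd·d = 81, Σd = 11, Σ1 = 4, Σd^2·f = -2598, Σd·f = -322, Σf = -48.)
Row-reducing yields c₂ = -1949/1699, c₁ = 7167/1699, c₀ = -630/1699.

c₀ = -0.3708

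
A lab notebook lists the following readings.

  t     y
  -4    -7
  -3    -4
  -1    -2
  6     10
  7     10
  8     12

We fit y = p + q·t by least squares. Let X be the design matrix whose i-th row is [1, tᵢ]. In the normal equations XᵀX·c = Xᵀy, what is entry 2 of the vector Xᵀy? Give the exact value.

268

Entry 2 ↔ basis t, so (Xᵀy)_{2} = Σᵢ (t)·yᵢ = (-4)·(-7) + (-3)·(-4) + (-1)·(-2) + (6)·(10) + (7)·(10) + (8)·(12) = 268.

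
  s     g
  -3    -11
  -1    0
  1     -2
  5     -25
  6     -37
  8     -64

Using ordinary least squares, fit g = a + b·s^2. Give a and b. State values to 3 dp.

MᵀM·[a, b]ᵀ = Mᵀg reads: 6·a + 136·b = -139;  136·a + 6100·b = -6154.
(Σ1 = 6, Σs^2 = 136, Σs^2·s^2 = 6100, Σg = -139, Σs^2·g = -6154.)
det = 6·6100 − 136² = 18104.
a = ((-139)·6100 − 136·(-6154))/18104 = -2739/4526; b = (6·(-6154) − 136·(-139))/18104 = -4505/4526.

a = -0.605, b = -0.995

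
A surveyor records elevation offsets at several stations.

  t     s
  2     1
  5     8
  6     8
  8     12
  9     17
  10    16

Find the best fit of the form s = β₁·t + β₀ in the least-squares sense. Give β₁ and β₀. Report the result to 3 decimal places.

β₁ = 1.977, β₀ = -2.846

The normal equations are: 310·β₁ + 40·β₀ = 499;  40·β₁ + 6·β₀ = 62.
(Σt·t = 310, Σt = 40, Σ1 = 6, Σt·s = 499, Σs = 62.)
Δ = 310·6 − 40² = 260.
β₁ = (499·6 − 40·62)/260 = 257/130; β₀ = (310·62 − 40·499)/260 = -37/13.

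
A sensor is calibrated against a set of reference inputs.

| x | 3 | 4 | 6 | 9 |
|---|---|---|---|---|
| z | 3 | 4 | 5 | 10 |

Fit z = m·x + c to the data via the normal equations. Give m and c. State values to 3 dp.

m = 1.143, c = -0.786

With design matrix M, MᵀM = [[142, 22]; [22, 4]] and Mᵀz = [145, 22]ᵀ.
Eliminating c: 4·(row 1) − 22·(row 2) gives 84·m = 4·145 − 22·22 = 96, so m = 8/7.
Then c = (22 − 22·(8/7))/4 = -11/14.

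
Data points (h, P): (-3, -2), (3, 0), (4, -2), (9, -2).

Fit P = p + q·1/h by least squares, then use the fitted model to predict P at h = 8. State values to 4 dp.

P̂ = -1.4362

Compute the Gram sums: Σ1 = 4, Σ1/h = 13/36, Σ1/h·1/h = 385/1296.
Moment sums: ΣP = -6, Σ1/h·P = -1/18.
MᵀM·[p, q]ᵀ = MᵀP becomes [[4, 13/36]; [13/36, 385/1296]]·[p, q]ᵀ = [-6, -1/18]ᵀ.
Eliminating q: (385/1296)·(row 1) − (13/36)·(row 2) gives (457/432)·p = (385/1296)·(-6) − (13/36)·(-1/18) = -571/324, so p = -2284/1371.
Then q = ((-1/18) − (13/36)·(-2284/1371))/(385/1296) = 840/457.
At h = 8: P̂ = (-2284/1371)·(1) + (840/457)·(1/8) = -1969/1371.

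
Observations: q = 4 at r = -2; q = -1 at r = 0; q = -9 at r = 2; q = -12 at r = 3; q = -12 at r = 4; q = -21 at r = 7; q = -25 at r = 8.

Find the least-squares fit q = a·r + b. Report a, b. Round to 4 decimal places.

Normal-equation sums: Σr·r = 146, Σr = 22, Σ1 = 7.
For Mᵀq: Σr·q = -457, Σq = -76.
Normal equations: [[146, 22]; [22, 7]]·[a, b]ᵀ = [-457, -76]ᵀ.
det = 146·7 − 22² = 538.
a = ((-457)·7 − 22·(-76))/538 = -1527/538; b = (146·(-76) − 22·(-457))/538 = -521/269.

a = -2.8383, b = -1.9368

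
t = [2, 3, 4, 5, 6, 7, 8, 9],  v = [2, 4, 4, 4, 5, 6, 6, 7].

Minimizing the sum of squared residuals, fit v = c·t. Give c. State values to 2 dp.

c = 0.83

The normal system MᵀM·[c]ᵀ = Mᵀv is [[284]]·[c]ᵀ = [235]ᵀ.
Hence c = 235 / 284 ≈ 0.827465.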